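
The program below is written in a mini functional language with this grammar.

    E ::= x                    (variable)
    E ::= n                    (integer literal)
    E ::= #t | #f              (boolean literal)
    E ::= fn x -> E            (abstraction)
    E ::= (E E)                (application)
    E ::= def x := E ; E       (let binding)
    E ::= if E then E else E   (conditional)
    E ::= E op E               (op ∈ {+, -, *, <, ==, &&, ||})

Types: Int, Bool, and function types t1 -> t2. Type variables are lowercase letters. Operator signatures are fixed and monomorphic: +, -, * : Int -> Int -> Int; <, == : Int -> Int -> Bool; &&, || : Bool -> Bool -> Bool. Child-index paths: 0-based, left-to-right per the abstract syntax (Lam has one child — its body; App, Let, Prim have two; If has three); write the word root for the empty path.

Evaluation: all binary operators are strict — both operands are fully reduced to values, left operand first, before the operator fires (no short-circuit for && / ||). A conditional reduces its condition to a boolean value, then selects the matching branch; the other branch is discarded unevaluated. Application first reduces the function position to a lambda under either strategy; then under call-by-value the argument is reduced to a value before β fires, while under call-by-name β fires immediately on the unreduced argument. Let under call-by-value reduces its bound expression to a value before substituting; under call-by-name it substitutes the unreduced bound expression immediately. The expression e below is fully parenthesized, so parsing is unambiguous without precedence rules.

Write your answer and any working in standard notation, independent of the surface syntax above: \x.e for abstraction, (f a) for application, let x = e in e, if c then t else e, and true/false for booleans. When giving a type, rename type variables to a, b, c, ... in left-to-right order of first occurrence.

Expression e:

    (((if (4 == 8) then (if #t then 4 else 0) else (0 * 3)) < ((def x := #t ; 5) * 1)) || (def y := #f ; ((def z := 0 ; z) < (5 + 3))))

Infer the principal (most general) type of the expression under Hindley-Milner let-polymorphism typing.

Answer: Bool

Working:
  unify Int ~ Int
  unify Int ~ Int
  unify Bool ~ Bool
  unify Bool ~ Bool
  unify Int ~ Int
  unify Int ~ Int
  unify Int ~ Int
  unify Int ~ Int
  unify Int ~ Int
let x : Bool
  unify Int ~ Int
  unify Int ~ Int
  unify Int ~ Int
  unify Bool ~ Bool
let y : Bool
let z : Int
z : Int
  unify Int ~ Int
  unify Int ~ Int
  unify Int ~ Int
  unify Int ~ Int
  unify Bool ~ Bool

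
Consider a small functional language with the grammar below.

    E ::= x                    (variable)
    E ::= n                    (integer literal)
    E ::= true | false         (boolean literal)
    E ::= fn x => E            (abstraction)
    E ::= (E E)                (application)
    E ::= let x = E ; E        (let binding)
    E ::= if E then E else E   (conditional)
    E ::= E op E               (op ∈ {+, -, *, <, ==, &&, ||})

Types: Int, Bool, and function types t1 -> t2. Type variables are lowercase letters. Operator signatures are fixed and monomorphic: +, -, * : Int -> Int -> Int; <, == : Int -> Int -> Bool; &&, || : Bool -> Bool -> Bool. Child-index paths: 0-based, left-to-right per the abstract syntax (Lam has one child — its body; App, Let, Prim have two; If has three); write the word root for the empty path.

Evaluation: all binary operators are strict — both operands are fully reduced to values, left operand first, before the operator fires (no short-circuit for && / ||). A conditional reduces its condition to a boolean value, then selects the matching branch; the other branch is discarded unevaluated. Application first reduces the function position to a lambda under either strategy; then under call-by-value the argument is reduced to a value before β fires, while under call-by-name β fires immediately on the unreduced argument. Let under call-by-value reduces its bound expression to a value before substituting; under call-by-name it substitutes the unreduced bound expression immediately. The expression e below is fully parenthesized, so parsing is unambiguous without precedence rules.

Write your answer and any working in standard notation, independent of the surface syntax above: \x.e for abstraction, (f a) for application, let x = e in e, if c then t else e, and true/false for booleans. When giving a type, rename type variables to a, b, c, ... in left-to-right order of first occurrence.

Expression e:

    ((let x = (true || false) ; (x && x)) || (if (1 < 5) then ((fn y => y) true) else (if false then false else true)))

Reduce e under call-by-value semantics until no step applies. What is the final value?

Trace:
step 0: ((let x = (true || false) in (x && x)) || (if (1 < 5) then ((\y.y) true) else (if false then false else true)))
step 1: [delta@0.0] ((let x = true in (x && x)) || (if (1 < 5) then ((\y.y) true) else (if false then false else true)))
step 2: [let@0] ((true && true) || (if (1 < 5) then ((\y.y) true) else (if false then false else true)))
step 3: [delta@0] (true || (if (1 < 5) then ((\y.y) true) else (if false then false else true)))
step 4: [delta@1.0] (true || (if true then ((\y.y) true) else (if false then false else true)))
step 5: [if@1] (true || ((\y.y) true))
step 6: [beta@1] (true || true)
step 7: [delta@root] true

Answer: true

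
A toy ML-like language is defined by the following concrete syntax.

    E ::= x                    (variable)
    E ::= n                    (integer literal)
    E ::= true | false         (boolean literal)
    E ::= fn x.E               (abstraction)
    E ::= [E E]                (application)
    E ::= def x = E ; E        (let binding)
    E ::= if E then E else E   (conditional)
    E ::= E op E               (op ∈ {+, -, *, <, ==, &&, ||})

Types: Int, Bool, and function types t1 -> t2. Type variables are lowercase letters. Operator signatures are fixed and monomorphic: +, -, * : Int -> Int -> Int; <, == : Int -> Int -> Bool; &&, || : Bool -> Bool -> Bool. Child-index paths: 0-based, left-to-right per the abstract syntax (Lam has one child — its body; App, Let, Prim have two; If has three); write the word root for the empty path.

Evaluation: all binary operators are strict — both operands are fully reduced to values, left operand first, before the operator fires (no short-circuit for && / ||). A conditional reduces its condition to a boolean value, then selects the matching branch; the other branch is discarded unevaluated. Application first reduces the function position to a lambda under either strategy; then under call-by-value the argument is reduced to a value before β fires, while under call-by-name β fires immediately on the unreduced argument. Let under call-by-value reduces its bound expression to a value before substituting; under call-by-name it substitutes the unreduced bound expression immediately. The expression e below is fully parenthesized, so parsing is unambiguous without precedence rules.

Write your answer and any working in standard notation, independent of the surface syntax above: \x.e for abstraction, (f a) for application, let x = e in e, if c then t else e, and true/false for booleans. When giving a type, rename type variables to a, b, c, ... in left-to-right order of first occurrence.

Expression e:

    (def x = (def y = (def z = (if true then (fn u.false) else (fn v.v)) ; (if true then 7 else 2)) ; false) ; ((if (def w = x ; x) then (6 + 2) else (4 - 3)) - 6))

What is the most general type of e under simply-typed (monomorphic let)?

Working:
  unify Bool ~ Bool
\u._ : a -> Bool
v : b
\v._ : b -> b
  unify a -> Bool ~ b -> b
  unify a ~ b
  unify Bool ~ b
let z : Bool -> Bool
  unify Bool ~ Bool
  unify Int ~ Int
let y : Int
let x : Bool
x : Bool
let w : Bool
x : Bool
  unify Bool ~ Bool
  unify Int ~ Int
  unify Int ~ Int
  unify Int ~ Int
  unify Int ~ Int
  unify Int ~ Int
  unify Int ~ Int
  unify Int ~ Int

Answer: Int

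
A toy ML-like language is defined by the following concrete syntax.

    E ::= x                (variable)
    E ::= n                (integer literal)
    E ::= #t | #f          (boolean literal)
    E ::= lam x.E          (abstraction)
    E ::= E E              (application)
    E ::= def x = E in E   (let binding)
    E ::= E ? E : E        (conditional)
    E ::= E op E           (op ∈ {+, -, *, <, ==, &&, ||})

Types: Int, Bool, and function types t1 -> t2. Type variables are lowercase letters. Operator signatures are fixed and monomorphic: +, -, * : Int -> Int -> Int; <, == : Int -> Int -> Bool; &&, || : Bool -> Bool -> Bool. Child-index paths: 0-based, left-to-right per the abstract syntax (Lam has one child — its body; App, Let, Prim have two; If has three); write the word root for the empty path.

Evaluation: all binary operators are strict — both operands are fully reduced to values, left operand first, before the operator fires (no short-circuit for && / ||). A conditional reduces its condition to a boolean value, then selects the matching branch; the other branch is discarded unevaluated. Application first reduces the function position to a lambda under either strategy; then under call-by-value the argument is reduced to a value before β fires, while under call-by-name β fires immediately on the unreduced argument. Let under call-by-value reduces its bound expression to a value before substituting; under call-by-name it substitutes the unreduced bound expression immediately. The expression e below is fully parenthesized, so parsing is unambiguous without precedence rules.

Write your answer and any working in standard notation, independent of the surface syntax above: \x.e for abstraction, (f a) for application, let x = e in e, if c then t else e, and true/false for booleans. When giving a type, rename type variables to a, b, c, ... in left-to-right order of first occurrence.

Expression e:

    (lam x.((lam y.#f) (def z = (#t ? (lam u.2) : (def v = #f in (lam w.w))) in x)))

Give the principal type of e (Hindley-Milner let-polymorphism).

Answer: a -> Bool

Derivation:
\y._ : b -> Bool
  unify Bool ~ Bool
\u._ : c -> Int
let v : Bool
w : d
\w._ : d -> d
  unify c -> Int ~ d -> d
  unify c ~ d
  unify Int ~ d
let z : Int -> Int
x : a
  unify b -> Bool ~ a -> e
  unify b ~ a
  unify Bool ~ e
_ _ : Bool
\x._ : a -> Bool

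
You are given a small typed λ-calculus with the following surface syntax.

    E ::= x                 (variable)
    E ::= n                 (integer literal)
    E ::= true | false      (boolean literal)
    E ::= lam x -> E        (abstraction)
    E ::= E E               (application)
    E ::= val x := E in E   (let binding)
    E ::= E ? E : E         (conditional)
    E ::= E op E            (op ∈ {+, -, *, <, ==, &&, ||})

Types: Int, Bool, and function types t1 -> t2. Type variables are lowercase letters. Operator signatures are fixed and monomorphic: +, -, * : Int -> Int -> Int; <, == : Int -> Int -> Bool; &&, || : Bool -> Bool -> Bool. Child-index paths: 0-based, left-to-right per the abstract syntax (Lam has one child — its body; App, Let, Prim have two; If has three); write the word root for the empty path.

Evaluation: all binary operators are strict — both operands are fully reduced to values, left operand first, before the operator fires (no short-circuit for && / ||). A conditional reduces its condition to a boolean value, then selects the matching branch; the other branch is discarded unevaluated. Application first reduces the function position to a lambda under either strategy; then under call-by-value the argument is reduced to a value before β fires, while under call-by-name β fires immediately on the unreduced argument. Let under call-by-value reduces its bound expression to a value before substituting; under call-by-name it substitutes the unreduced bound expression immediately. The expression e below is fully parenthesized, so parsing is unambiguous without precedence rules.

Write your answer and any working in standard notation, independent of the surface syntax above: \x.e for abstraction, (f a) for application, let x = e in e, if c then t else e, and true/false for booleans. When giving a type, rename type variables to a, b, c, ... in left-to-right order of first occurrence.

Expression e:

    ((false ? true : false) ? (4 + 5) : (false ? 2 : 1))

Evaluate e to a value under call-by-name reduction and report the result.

Working:
step 0: (if (if false then true else false) then (4 + 5) else (if false then 2 else 1))
step 1: [if@0] (if false then (4 + 5) else (if false then 2 else 1))
step 2: [if@root] (if false then 2 else 1)
step 3: [if@root] 1

Answer: 1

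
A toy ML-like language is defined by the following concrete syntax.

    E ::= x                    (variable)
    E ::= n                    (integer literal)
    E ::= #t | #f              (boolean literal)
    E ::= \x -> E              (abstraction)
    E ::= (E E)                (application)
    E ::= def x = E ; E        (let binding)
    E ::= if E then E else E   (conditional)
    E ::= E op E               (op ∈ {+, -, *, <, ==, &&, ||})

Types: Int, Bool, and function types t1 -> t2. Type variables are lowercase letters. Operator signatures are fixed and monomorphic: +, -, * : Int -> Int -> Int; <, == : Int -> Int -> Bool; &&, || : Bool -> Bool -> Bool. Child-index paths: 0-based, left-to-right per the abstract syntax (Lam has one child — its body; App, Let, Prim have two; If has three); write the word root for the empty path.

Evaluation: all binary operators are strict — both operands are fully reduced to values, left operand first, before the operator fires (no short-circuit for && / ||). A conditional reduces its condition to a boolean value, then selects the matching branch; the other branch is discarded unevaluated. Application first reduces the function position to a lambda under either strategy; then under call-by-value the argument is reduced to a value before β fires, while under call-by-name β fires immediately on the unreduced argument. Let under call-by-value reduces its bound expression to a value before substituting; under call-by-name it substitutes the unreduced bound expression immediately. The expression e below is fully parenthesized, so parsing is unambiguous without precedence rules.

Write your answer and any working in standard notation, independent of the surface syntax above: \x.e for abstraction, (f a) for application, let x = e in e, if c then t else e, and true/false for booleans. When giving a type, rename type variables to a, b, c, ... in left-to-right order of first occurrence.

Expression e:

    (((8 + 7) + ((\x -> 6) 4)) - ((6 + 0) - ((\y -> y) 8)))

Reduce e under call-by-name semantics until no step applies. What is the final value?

Answer: 23

Trace:
step 0: (((8 + 7) + ((\x.6) 4)) - ((6 + 0) - ((\y.y) 8)))
step 1: [delta@0.0] ((15 + ((\x.6) 4)) - ((6 + 0) - ((\y.y) 8)))
step 2: [beta@0.1] ((15 + 6) - ((6 + 0) - ((\y.y) 8)))
step 3: [delta@0] (21 - ((6 + 0) - ((\y.y) 8)))
step 4: [delta@1.0] (21 - (6 - ((\y.y) 8)))
step 5: [beta@1.1] (21 - (6 - 8))
step 6: [delta@1] (21 - -2)
step 7: [delta@root] 23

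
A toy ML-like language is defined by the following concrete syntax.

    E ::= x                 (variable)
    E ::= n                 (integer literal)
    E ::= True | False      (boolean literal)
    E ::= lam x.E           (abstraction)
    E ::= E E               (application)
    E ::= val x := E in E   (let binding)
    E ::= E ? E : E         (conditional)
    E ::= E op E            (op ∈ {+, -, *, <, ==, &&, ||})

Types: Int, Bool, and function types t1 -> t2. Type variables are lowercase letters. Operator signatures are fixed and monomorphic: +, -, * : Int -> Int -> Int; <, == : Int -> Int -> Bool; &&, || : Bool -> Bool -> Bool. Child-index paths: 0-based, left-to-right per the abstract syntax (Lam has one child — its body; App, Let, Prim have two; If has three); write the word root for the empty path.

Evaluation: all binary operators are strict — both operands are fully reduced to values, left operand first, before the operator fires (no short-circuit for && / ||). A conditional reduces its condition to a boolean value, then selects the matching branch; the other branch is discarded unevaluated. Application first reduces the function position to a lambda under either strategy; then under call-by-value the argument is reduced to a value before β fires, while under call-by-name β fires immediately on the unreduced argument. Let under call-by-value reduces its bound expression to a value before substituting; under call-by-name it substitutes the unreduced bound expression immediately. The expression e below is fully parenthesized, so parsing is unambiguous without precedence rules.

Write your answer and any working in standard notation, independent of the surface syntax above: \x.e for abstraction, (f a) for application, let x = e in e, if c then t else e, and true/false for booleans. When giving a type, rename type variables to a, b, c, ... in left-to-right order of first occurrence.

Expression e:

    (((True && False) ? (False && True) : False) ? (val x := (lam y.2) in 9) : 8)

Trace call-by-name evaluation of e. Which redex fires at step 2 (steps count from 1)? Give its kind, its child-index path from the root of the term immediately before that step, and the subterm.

Derivation:
step 0: (if (if (true && false) then (false && true) else false) then (let x = (\y.2) in 9) else 8)
step 1: [delta@0.0] (if (if false then (false && true) else false) then (let x = (\y.2) in 9) else 8)
step 2: [if@0] (if false then (let x = (\y.2) in 9) else 8)

Answer: if at 0 : (if false then (false && true) else false)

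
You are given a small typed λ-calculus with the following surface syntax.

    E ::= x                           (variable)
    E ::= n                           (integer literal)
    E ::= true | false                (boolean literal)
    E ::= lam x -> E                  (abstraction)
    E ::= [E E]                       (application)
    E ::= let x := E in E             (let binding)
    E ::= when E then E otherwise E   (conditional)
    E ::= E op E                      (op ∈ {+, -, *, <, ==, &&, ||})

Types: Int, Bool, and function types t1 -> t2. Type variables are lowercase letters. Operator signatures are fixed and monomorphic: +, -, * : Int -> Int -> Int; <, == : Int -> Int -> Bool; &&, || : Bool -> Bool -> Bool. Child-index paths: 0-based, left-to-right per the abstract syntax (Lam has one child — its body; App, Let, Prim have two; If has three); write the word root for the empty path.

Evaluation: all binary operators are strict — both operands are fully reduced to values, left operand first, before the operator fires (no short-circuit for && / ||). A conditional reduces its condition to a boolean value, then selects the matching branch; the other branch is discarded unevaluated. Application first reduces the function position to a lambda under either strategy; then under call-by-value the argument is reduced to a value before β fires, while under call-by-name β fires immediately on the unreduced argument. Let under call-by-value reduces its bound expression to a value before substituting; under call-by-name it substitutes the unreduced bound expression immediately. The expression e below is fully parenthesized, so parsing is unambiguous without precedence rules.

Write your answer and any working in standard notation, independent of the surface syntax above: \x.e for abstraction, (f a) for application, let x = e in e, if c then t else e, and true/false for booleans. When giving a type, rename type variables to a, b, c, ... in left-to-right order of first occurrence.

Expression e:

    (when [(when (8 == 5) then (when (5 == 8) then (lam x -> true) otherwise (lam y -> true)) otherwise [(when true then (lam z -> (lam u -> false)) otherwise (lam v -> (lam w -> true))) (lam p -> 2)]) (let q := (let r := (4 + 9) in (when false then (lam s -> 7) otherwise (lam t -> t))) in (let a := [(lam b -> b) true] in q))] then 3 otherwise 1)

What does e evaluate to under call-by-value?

Answer: 1

Derivation:
step 0: (if ((if (8 == 5) then (if (5 == 8) then (\x.true) else (\y.true)) else ((if true then (\z.(\u.false)) else (\v.(\w.true))) (\p.2))) (let q = (let r = (4 + 9) in (if false then (\s.7) else (\t.t))) in (let a = ((\b.b) true) in q))) then 3 else 1)
step 1: [delta@0.0.0] (if ((if false then (if (5 == 8) then (\x.true) else (\y.true)) else ((if true then (\z.(\u.false)) else (\v.(\w.true))) (\p.2))) (let q = (let r = (4 + 9) in (if false then (\s.7) else (\t.t))) in (let a = ((\b.b) true) in q))) then 3 else 1)
step 2: [if@0.0] (if (((if true then (\z.(\u.false)) else (\v.(\w.true))) (\p.2)) (let q = (let r = (4 + 9) in (if false then (\s.7) else (\t.t))) in (let a = ((\b.b) true) in q))) then 3 else 1)
step 3: [if@0.0.0] (if (((\z.(\u.false)) (\p.2)) (let q = (let r = (4 + 9) in (if false then (\s.7) else (\t.t))) in (let a = ((\b.b) true) in q))) then 3 else 1)
step 4: [beta@0.0] (if ((\u.false) (let q = (let r = (4 + 9) in (if false then (\s.7) else (\t.t))) in (let a = ((\b.b) true) in q))) then 3 else 1)
step 5: [delta@0.1.0.0] (if ((\u.false) (let q = (let r = 13 in (if false then (\s.7) else (\t.t))) in (let a = ((\b.b) true) in q))) then 3 else 1)
step 6: [let@0.1.0] (if ((\u.false) (let q = (if false then (\s.7) else (\t.t)) in (let a = ((\b.b) true) in q))) then 3 else 1)
step 7: [if@0.1.0] (if ((\u.false) (let q = (\t.t) in (let a = ((\b.b) true) in q))) then 3 else 1)
step 8: [let@0.1] (if ((\u.false) (let a = ((\b.b) true) in (\t.t))) then 3 else 1)
step 9: [beta@0.1.0] (if ((\u.false) (let a = true in (\t.t))) then 3 else 1)
step 10: [let@0.1] (if ((\u.false) (\t.t)) then 3 else 1)
step 11: [beta@0] (if false then 3 else 1)
step 12: [if@root] 1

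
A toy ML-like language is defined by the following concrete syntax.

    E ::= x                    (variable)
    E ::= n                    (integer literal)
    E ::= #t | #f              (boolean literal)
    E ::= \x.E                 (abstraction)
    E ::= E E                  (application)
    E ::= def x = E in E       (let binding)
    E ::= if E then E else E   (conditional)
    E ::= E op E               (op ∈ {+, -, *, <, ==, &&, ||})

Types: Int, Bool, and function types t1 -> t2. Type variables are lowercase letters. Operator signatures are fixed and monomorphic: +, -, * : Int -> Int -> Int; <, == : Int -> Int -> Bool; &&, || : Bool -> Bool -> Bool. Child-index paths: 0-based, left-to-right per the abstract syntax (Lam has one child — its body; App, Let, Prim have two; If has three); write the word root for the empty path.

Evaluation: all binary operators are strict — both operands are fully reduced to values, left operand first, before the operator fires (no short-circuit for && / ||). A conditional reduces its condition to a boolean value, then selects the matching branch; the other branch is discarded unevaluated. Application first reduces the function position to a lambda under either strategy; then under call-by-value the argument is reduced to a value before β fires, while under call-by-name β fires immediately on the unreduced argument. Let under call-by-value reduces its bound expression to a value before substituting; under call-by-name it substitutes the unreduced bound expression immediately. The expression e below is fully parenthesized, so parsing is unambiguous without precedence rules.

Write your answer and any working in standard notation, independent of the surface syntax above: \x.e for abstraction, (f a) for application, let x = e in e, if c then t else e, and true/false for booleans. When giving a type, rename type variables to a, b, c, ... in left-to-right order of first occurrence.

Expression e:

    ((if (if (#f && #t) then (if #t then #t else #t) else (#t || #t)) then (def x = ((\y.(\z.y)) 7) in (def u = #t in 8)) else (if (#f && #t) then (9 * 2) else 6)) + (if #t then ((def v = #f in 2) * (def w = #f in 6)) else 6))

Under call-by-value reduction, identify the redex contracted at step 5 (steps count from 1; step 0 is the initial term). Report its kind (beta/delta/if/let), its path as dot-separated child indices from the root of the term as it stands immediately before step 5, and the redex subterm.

Derivation:
step 0: ((if (if (false && true) then (if true then true else true) else (true || true)) then (let x = ((\y.(\z.y)) 7) in (let u = true in 8)) else (if (false && true) then (9 * 2) else 6)) + (if true then ((let v = false in 2) * (let w = false in 6)) else 6))
step 1: [delta@0.0.0] ((if (if false then (if true then true else true) else (true || true)) then (let x = ((\y.(\z.y)) 7) in (let u = true in 8)) else (if (false && true) then (9 * 2) else 6)) + (if true then ((let v = false in 2) * (let w = false in 6)) else 6))
step 2: [if@0.0] ((if (true || true) then (let x = ((\y.(\z.y)) 7) in (let u = true in 8)) else (if (false && true) then (9 * 2) else 6)) + (if true then ((let v = false in 2) * (let w = false in 6)) else 6))
step 3: [delta@0.0] ((if true then (let x = ((\y.(\z.y)) 7) in (let u = true in 8)) else (if (false && true) then (9 * 2) else 6)) + (if true then ((let v = false in 2) * (let w = false in 6)) else 6))
step 4: [if@0] ((let x = ((\y.(\z.y)) 7) in (let u = true in 8)) + (if true then ((let v = false in 2) * (let w = false in 6)) else 6))
step 5: [beta@0.0] ((let x = (\z.7) in (let u = true in 8)) + (if true then ((let v = false in 2) * (let w = false in 6)) else 6))

Answer: beta at 0.0 : ((\y.(\z.y)) 7)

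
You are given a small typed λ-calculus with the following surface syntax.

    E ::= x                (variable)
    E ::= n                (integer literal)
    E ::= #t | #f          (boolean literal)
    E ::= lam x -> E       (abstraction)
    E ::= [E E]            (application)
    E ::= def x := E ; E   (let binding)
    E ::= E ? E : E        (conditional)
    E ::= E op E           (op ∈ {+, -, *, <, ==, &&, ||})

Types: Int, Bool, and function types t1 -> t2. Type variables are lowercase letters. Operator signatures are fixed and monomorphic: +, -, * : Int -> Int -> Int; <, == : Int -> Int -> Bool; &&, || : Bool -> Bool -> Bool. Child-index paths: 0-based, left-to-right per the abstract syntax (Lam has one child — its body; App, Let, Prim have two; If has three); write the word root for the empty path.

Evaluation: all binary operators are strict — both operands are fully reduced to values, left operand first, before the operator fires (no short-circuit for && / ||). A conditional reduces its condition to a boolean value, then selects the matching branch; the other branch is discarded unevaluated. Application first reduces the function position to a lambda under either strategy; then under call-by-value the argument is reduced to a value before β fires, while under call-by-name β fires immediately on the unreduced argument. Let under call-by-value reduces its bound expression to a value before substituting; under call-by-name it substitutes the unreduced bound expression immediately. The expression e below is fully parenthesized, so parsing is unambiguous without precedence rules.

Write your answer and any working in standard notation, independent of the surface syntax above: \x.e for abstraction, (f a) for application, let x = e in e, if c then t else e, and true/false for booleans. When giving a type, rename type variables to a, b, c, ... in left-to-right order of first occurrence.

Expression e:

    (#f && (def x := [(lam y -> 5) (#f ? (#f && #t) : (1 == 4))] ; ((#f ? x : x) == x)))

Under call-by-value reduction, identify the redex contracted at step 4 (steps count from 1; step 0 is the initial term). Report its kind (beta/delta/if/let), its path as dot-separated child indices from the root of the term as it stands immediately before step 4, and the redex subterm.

Answer: let at 1 : (let x = 5 in ((if false then x else x) == x))

Working:
step 0: (false && (let x = ((\y.5) (if false then (false && true) else (1 == 4))) in ((if false then x else x) == x)))
step 1: [if@1.0.1] (false && (let x = ((\y.5) (1 == 4)) in ((if false then x else x) == x)))
step 2: [delta@1.0.1] (false && (let x = ((\y.5) false) in ((if false then x else x) == x)))
step 3: [beta@1.0] (false && (let x = 5 in ((if false then x else x) == x)))
step 4: [let@1] (false && ((if false then 5 else 5) == 5))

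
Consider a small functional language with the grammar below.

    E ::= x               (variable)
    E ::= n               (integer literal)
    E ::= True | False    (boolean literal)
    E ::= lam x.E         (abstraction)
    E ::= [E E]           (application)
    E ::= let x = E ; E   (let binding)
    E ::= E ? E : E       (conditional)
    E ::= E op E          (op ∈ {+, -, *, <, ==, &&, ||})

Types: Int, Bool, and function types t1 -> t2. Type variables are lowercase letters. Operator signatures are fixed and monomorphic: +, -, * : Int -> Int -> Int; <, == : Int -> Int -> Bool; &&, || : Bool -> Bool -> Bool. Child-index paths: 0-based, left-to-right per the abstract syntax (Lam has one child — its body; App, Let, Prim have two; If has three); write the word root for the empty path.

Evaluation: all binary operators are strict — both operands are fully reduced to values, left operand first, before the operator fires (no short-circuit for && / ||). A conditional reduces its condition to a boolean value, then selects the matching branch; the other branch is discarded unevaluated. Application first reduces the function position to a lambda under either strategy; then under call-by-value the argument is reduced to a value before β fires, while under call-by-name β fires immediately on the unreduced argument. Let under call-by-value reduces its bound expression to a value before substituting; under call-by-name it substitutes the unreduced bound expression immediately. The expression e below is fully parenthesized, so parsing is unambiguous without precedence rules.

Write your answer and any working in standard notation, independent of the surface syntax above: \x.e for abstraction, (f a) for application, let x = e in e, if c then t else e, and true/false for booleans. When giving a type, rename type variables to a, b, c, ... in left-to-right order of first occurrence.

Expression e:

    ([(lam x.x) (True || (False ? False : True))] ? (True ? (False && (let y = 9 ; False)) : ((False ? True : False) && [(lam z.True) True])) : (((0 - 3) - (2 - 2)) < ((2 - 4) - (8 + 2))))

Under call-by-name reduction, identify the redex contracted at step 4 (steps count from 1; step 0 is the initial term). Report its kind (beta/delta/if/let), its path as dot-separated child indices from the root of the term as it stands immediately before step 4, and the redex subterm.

Derivation:
step 0: (if ((\x.x) (true || (if false then false else true))) then (if true then (false && (let y = 9 in false)) else ((if false then true else false) && ((\z.true) true))) else (((0 - 3) - (2 - 2)) < ((2 - 4) - (8 + 2))))
step 1: [beta@0] (if (true || (if false then false else true)) then (if true then (false && (let y = 9 in false)) else ((if false then true else false) && ((\z.true) true))) else (((0 - 3) - (2 - 2)) < ((2 - 4) - (8 + 2))))
step 2: [if@0.1] (if (true || true) then (if true then (false && (let y = 9 in false)) else ((if false then true else false) && ((\z.true) true))) else (((0 - 3) - (2 - 2)) < ((2 - 4) - (8 + 2))))
step 3: [delta@0] (if true then (if true then (false && (let y = 9 in false)) else ((if false then true else false) && ((\z.true) true))) else (((0 - 3) - (2 - 2)) < ((2 - 4) - (8 + 2))))
step 4: [if@root] (if true then (false && (let y = 9 in false)) else ((if false then true else false) && ((\z.true) true)))

Answer: if at root : (if true then (if true then (false && (let y = 9 in false)) else ((if false then true else false) && ((\z.true) true))) else (((0 - 3) - (2 - 2)) < ((2 - 4) - (8 + 2))))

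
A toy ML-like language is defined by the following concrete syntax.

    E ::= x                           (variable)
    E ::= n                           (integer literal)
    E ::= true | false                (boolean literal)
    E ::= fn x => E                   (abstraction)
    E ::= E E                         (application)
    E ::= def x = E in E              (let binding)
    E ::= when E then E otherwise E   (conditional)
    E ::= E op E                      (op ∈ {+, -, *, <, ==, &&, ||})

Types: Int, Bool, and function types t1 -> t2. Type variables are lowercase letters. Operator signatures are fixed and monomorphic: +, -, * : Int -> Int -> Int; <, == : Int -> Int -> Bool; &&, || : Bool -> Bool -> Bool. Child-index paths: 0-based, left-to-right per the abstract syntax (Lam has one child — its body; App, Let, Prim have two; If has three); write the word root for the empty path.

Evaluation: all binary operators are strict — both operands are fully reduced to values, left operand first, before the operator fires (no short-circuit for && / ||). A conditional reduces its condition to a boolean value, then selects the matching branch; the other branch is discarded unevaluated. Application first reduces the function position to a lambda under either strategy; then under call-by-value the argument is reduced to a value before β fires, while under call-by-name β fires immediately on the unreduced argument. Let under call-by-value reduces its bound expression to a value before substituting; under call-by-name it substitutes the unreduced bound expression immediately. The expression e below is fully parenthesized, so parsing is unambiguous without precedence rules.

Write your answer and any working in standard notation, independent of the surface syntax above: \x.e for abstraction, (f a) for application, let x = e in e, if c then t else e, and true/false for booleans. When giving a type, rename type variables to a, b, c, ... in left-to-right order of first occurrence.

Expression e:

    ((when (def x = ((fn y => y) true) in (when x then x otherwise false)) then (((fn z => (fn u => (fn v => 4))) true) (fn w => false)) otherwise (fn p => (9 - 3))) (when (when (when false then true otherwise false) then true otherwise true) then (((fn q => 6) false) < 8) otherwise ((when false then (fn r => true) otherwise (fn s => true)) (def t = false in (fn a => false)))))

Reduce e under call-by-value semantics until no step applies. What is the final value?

Working:
step 0: ((if (let x = ((\y.y) true) in (if x then x else false)) then (((\z.(\u.(\v.4))) true) (\w.false)) else (\p.(9 - 3))) (if (if (if false then true else false) then true else true) then (((\q.6) false) < 8) else ((if false then (\r.true) else (\s.true)) (let t = false in (\a.false)))))
step 1: [beta@0.0.0] ((if (let x = true in (if x then x else false)) then (((\z.(\u.(\v.4))) true) (\w.false)) else (\p.(9 - 3))) (if (if (if false then true else false) then true else true) then (((\q.6) false) < 8) else ((if false then (\r.true) else (\s.true)) (let t = false in (\a.false)))))
step 2: [let@0.0] ((if (if true then true else false) then (((\z.(\u.(\v.4))) true) (\w.false)) else (\p.(9 - 3))) (if (if (if false then true else false) then true else true) then (((\q.6) false) < 8) else ((if false then (\r.true) else (\s.true)) (let t = false in (\a.false)))))
step 3: [if@0.0] ((if true then (((\z.(\u.(\v.4))) true) (\w.false)) else (\p.(9 - 3))) (if (if (if false then true else false) then true else true) then (((\q.6) false) < 8) else ((if false then (\r.true) else (\s.true)) (let t = false in (\a.false)))))
step 4: [if@0] ((((\z.(\u.(\v.4))) true) (\w.false)) (if (if (if false then true else false) then true else true) then (((\q.6) false) < 8) else ((if false then (\r.true) else (\s.true)) (let t = false in (\a.false)))))
step 5: [beta@0.0] (((\u.(\v.4)) (\w.false)) (if (if (if false then true else false) then true else true) then (((\q.6) false) < 8) else ((if false then (\r.true) else (\s.true)) (let t = false in (\a.false)))))
step 6: [beta@0] ((\v.4) (if (if (if false then true else false) then true else true) then (((\q.6) false) < 8) else ((if false then (\r.true) else (\s.true)) (let t = false in (\a.false)))))
step 7: [if@1.0.0] ((\v.4) (if (if false then true else true) then (((\q.6) false) < 8) else ((if false then (\r.true) else (\s.true)) (let t = false in (\a.false)))))
step 8: [if@1.0] ((\v.4) (if true then (((\q.6) false) < 8) else ((if false then (\r.true) else (\s.true)) (let t = false in (\a.false)))))
step 9: [if@1] ((\v.4) (((\q.6) false) < 8))
step 10: [beta@1.0] ((\v.4) (6 < 8))
step 11: [delta@1] ((\v.4) true)
step 12: [beta@root] 4

Answer: 4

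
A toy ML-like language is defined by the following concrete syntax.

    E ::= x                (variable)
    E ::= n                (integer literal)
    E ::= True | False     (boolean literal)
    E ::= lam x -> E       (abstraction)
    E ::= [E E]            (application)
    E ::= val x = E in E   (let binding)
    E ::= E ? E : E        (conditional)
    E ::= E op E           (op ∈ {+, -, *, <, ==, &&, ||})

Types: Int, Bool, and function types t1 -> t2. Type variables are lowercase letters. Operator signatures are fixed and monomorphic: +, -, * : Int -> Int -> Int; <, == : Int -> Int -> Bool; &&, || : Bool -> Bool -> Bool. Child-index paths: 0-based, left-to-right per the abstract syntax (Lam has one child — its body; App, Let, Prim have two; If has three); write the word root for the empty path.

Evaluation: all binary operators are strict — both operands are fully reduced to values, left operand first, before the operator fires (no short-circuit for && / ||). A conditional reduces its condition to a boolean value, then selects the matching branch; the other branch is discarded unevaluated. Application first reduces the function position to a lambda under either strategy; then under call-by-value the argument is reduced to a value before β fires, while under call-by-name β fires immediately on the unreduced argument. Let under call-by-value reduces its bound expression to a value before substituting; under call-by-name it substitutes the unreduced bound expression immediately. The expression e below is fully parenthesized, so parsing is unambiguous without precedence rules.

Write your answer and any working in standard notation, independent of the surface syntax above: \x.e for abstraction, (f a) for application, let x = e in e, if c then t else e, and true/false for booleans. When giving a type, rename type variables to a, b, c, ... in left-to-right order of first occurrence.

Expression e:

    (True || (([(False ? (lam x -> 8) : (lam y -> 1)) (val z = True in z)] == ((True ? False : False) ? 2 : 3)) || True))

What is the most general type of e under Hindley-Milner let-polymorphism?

Derivation:
  unify Bool ~ Bool
  unify Bool ~ Bool
\x._ : a -> Int
\y._ : b -> Int
  unify a -> Int ~ b -> Int
  unify a ~ b
  unify Int ~ Int
let z : Bool
z : Bool
  unify b -> Int ~ Bool -> c
  unify b ~ Bool
  unify Int ~ c
_ _ : Int
  unify Int ~ Int
  unify Bool ~ Bool
  unify Bool ~ Bool
  unify Bool ~ Bool
  unify Int ~ Int
  unify Int ~ Int
  unify Bool ~ Bool
  unify Bool ~ Bool
  unify Bool ~ Bool

Answer: Bool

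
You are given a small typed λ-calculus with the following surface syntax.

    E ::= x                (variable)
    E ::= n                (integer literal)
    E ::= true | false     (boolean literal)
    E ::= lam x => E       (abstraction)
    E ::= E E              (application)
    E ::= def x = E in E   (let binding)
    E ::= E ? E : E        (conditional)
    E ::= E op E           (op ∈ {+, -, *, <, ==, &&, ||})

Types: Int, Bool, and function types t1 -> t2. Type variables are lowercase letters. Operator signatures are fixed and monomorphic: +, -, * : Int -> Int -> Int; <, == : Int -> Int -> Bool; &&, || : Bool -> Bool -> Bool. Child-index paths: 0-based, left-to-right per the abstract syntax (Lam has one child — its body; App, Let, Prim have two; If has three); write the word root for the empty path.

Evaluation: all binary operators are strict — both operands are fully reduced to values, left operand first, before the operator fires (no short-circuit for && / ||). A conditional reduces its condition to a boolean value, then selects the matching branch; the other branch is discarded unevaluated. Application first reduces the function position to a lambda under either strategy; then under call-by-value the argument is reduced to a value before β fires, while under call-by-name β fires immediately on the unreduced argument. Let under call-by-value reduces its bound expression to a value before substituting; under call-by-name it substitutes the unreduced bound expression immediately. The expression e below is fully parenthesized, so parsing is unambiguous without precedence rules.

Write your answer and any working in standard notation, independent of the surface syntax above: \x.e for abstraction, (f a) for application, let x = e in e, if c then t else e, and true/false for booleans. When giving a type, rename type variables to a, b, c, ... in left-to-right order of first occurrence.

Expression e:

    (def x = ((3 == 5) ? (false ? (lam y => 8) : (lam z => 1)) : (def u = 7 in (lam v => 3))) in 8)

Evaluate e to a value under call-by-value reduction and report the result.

Answer: 8

Derivation:
step 0: (let x = (if (3 == 5) then (if false then (\y.8) else (\z.1)) else (let u = 7 in (\v.3))) in 8)
step 1: [delta@0.0] (let x = (if false then (if false then (\y.8) else (\z.1)) else (let u = 7 in (\v.3))) in 8)
step 2: [if@0] (let x = (let u = 7 in (\v.3)) in 8)
step 3: [let@0] (let x = (\v.3) in 8)
step 4: [let@root] 8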